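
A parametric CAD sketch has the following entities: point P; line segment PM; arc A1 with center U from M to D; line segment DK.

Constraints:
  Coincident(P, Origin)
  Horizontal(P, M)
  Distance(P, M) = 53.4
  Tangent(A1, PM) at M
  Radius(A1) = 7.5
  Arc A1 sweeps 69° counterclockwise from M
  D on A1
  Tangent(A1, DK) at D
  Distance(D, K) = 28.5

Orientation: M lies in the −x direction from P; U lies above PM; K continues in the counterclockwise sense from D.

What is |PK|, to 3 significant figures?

47.9

P is at the origin; PM is horizontal with |PM| = 53.4 and M on the −x side, so M = (-53.4, 0.00). Tangency of A1 to PM means the radius UM is perpendicular to PM, so U = M + (0, 7.5) = (-53.4, 7.50). On A1, M sits at bearing -90° from U; a 69° counterclockwise sweep puts D at bearing -21°, so D = U + 7.5·(cos -21°, sin -21°) = (-46.4, 4.81). Tangency of A1 to DK means the radius UD is perpendicular to DK, so DK runs along (−sin -21°, cos -21°); with |DK| = 28.5, K = (-36.2, 31.4). Then |PK| = |K − P| = 47.9.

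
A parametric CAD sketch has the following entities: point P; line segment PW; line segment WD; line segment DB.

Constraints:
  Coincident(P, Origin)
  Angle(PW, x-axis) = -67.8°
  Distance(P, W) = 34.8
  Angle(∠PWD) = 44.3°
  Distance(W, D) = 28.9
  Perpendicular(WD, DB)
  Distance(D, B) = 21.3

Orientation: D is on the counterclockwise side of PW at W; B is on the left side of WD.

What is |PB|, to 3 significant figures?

5.00

P is at the origin; PW runs at -67.8° with length 34.8, so W = 34.8·(cos -67.8°, sin -67.8°) = (13.1, -32.2). ∠PWD = 44.3°, so WD runs at -67.8° + (180° − 44.3°) = 67.9° from the x-axis; with |WD| = 28.9, D = W + 28.9·(cos 67.9°, sin 67.9°) = (24.0, -5.44). WD is perpendicular to DB; with |DB| = 21.3 on the left of WD, B = D + 21.3·(-0.927, 0.376) = (4.29, 2.57). Then |PB| = |B − P| = 5.00.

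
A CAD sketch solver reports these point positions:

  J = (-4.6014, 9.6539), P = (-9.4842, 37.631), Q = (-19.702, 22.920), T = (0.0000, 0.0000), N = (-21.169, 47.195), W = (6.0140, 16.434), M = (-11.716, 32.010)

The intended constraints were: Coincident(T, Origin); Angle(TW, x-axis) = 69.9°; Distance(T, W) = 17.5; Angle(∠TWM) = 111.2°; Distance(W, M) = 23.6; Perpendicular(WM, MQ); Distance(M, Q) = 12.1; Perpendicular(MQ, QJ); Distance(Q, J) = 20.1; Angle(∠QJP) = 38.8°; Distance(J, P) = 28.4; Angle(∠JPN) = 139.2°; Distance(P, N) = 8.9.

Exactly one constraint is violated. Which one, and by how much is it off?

Distance(P, N) = 8.9 — off by 6.20.

T = (0.00, 0.00) ✓; TW at 69.90° ✓; |TW| = 17.50 ✓; ∠TWM = 111.2° ✓; |WM| = 23.60 ✓; ∠(WM, MQ) = 90.00° ✓; |MQ| = 12.10 ✓; ∠(MQ, QJ) = 90.00° ✓; |QJ| = 20.10 ✓; ∠QJP = 38.80° ✓; |JP| = 28.40 ✓; ∠JPN = 139.2° ✓; |PN| = 15.10 ✗.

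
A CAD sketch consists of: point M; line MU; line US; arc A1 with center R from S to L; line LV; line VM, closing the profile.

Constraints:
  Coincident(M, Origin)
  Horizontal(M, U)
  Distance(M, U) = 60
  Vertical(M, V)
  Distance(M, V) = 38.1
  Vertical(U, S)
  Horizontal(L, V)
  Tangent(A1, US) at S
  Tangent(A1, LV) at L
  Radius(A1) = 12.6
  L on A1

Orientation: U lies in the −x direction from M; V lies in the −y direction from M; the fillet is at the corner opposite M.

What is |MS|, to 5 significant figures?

65.194

M is at the origin; MU is horizontal with |MU| = 60.0 and U on the −x side, so U = (-60.000, 0.0000). M and V share the same x with |MV| = 38.1 and V on the −y side, so V = (0.0000, -38.100). The virtual corner opposite M is at (-60.000, -38.100). Tangency of A1 to US means the radius RS is perpendicular to US and the tangent condition forces RL to be normal to LV, with radius 12.6, so the center R sits 12.6 in from both sides at R = (-47.400, -25.500). That places the tangent points at S = (-60.000, -25.500) on US and L = (-47.400, -38.100) on LV. Then |MS| = |S − M| = 65.194.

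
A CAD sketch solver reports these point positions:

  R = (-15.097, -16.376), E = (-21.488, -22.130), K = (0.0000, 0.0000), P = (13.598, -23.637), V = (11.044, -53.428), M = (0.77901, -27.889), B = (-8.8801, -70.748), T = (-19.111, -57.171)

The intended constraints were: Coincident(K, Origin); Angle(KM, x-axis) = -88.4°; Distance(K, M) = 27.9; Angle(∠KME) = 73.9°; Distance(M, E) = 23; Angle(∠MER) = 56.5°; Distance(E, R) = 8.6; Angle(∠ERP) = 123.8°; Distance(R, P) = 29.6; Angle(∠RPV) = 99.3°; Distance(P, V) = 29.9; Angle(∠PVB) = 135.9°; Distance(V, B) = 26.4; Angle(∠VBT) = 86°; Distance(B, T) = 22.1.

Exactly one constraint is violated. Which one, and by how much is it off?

Distance(B, T) = 22.1 — off by 5.10.

K = (0.00, 0.00) ✓; KM at -88.40° ✓; |KM| = 27.90 ✓; ∠KME = 73.90° ✓; |ME| = 23.00 ✓; ∠MER = 56.50° ✓; |ER| = 8.600 ✓; ∠ERP = 123.8° ✓; |RP| = 29.60 ✓; ∠RPV = 99.30° ✓; |PV| = 29.90 ✓; ∠PVB = 135.9° ✓; |VB| = 26.40 ✓; ∠VBT = 86.00° ✓; |BT| = 17.00 ✗.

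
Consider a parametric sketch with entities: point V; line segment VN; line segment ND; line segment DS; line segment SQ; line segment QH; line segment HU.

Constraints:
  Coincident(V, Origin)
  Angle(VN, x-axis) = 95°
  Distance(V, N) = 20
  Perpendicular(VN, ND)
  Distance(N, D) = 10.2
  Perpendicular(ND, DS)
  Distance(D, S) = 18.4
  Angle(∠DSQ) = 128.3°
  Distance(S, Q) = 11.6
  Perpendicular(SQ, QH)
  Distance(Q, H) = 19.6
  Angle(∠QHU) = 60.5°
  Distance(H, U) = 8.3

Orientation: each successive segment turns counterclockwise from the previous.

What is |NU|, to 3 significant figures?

9.38

The perpendicularity gives QH at right angles to SQ, so QH runs at 56.7°; with |QH| = 19.6, H = (10.2, 10.7). ∠QHU = 60.5° gives HU at 176° from the x-axis; with |HU| = 8.3, U = (1.87, 11.3). Then |NU| = |U − N| = 9.38.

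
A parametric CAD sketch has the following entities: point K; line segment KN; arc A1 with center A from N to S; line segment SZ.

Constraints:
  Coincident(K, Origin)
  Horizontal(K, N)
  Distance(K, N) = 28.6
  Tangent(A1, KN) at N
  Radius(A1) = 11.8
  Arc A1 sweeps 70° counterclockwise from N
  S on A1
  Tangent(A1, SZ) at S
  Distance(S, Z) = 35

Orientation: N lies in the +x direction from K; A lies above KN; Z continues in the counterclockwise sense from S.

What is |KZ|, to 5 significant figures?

65.737

K is at the origin; K and N share the same y with |KN| = 28.6 and N on the +x side, so N = (28.600, 0.0000). A1 meets KN tangentially, so AN is at right angles to KN, so A = N + (0, 11.8) = (28.600, 11.800). On A1, N sits at bearing -90° from A; a 70° counterclockwise sweep puts S at bearing -20°, so S = A + 11.8·(cos -20°, sin -20°) = (39.688, 7.7642). Tangency of A1 to SZ means the radius AS is perpendicular to SZ, so SZ runs along (−sin -20°, cos -20°); with |SZ| = 35.0, Z = (51.659, 40.653). Then |KZ| = |Z − K| = 65.737.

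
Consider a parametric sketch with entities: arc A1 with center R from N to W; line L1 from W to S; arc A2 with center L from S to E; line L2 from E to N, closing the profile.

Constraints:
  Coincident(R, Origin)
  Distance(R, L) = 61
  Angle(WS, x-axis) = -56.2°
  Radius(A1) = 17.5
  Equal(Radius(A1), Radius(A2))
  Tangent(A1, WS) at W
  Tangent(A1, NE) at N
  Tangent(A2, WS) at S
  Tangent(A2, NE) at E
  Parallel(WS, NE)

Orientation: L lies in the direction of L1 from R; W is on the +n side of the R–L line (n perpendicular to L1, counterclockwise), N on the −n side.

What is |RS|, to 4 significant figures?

63.46

The slot axis is L1's direction at -56.2°, so u = (cos -56.2°, sin -56.2°) = (0.5563, -0.8310) and n = (−sin -56.2°, cos -56.2°) = (0.8310, 0.5563). R is at the origin and L lies 61.0 along u from R, so L = 61.0·u = (33.93, -50.69). Tangency of A1 to both parallel lines with radius 17.5 puts W and N at R ± 17.5·n: W = (14.54, 9.735), N = (-14.54, -9.735). Equal radii place S and E the same way about L: S = L + 17.5·n = (48.48, -40.95), E = L − 17.5·n = (19.39, -60.43). Then |RS| = |S − R| = 63.46.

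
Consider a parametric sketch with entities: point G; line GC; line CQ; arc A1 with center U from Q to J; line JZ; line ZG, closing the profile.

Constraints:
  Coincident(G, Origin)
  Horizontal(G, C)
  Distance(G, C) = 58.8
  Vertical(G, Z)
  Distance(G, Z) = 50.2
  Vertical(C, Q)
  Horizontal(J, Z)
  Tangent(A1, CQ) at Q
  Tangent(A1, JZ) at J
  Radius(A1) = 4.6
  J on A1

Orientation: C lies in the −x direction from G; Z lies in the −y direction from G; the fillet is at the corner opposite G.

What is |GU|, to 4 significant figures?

70.83

G is at the origin; GC is horizontal with |GC| = 58.8 and C on the −x side, so C = (-58.80, 0.000). G and Z share the same x with |GZ| = 50.2 and Z on the −y side, so Z = (0.000, -50.20). The virtual corner opposite G is at (-58.80, -50.20). Since A1 is tangent to CQ there, UQ ⟂ CQ and the tangent condition forces UJ to be normal to JZ, with radius 4.6, so the center U sits 4.6 in from both sides at U = (-54.20, -45.60). Then |GU| = |U − G| = 70.83.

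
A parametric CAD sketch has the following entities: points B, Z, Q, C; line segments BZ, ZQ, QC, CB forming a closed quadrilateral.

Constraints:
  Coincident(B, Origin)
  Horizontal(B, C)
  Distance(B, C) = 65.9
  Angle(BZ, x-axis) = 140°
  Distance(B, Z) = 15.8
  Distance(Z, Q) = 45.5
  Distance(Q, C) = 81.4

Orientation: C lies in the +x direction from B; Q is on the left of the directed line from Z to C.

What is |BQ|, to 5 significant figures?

52.892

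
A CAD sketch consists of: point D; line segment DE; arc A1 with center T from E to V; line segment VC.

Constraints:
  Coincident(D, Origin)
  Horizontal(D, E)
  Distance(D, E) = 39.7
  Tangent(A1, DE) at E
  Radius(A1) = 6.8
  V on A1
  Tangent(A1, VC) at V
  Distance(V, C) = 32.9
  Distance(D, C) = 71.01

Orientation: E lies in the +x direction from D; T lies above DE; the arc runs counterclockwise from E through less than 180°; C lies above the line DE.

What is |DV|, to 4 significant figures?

45.25

D is at the origin; D and E share the same y with |DE| = 39.7 and E on the +x side, so E = (39.70, 0.000). A1 meets DE tangentially, so TE is at right angles to DE, so T = E + (0, 6.8) = (39.70, 6.800). Since TV ⟂ VC (tangency), |TC| = √(6.8² + 32.9²) = 33.60 regardless of where V sits on A1. So C lies on both circle(D, 71.01) and circle(T, 33.60); the above-DE intersection is C = (64.72, 29.22). V is the foot of the tangent from C: V = (45.17, 2.759).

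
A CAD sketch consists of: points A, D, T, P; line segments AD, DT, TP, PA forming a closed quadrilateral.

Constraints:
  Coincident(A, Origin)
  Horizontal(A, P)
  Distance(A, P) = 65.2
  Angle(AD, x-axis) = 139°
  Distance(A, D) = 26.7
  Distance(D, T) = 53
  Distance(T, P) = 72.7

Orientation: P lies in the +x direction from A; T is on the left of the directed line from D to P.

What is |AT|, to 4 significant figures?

57.56

A is at the origin; AP is horizontal with |AP| = 65.2 and P in +x, so P = (65.2, 0). AD runs at 139.0° with |AD| = 26.7, so D = (-20.15, 17.52). T is determined by |DT| = 53.0 and |TP| = 72.7 together: it lies at the intersection of circle(D, 53.0) and circle(P, 72.7). With |DP| = 87.13, the foot of the radical line on DP is 29.35 from D and the perpendicular offset is √(53.0² − 29.35²) = 44.13. Taking the left-of-DP solution: T = (17.48, 54.84).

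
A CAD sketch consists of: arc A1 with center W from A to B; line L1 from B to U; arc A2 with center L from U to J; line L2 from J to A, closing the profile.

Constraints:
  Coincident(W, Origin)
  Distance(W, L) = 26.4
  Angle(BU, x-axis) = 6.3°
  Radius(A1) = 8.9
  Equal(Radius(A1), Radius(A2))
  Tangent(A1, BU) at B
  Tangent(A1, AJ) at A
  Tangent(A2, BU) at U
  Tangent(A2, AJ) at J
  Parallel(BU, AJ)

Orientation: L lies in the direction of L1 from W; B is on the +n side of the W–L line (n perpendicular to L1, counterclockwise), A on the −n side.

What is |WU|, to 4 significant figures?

27.86

The slot axis is L1's direction at 6.3°, so u = (cos 6.3°, sin 6.3°) = (0.9940, 0.1097) and n = (−sin 6.3°, cos 6.3°) = (-0.1097, 0.9940). W is at the origin and L lies 26.4 along u from W, so L = 26.4·u = (26.24, 2.897). Tangency of A1 to both parallel lines with radius 8.9 puts B and A at W ± 8.9·n: B = (-0.9766, 8.846), A = (0.9766, -8.846). Equal radii place U and J the same way about L: U = L + 8.9·n = (25.26, 11.74), J = L − 8.9·n = (27.22, -5.949). Then |WU| = |U − W| = 27.86.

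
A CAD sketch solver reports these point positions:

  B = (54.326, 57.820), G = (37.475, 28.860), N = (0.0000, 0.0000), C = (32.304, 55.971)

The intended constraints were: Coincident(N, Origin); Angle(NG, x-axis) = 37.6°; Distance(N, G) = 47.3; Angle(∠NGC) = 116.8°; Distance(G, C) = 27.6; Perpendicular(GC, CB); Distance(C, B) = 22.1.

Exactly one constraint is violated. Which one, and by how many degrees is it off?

Perpendicular(GC, CB) — off by 6.00°.

N = (0.00, 0.00) ✓; NG at 37.60° ✓; |NG| = 47.30 ✓; ∠NGC = 116.8° ✓; |GC| = 27.60 ✓; ∠(GC, CB) = 96.00° ✗; |CB| = 22.10 ✓.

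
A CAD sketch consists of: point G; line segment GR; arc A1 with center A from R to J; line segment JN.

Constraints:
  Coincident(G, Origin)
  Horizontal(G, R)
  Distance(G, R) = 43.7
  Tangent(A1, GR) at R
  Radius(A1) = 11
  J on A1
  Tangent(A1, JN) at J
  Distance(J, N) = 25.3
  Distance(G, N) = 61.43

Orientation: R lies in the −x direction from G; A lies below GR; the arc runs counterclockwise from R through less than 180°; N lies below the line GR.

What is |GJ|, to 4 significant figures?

56.06

G is at the origin; G and R share the same y with |GR| = 43.7 and R on the −x side, so R = (-43.70, 0.000). A1 meets GR tangentially, so AR is at right angles to GR, so A = R + (0, -11) = (-43.70, -11.00). Since AJ ⟂ JN (tangency), |AN| = √(11.0² + 25.3²) = 27.59 regardless of where J sits on A1. So N lies on both circle(G, 61.43) and circle(A, 27.59); the below-GR intersection is N = (-48.08, -38.24). J is the foot of the tangent from N: J = (-54.36, -13.73).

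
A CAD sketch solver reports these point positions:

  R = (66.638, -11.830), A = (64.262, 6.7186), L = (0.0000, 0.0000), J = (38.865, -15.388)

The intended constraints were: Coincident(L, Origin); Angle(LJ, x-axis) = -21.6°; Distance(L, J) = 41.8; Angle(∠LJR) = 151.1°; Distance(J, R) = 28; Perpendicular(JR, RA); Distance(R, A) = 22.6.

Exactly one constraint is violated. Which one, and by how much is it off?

Distance(R, A) = 22.6 — off by 3.90.

L = (0.00, 0.00) ✓; LJ at -21.60° ✓; |LJ| = 41.80 ✓; ∠LJR = 151.1° ✓; |JR| = 28.00 ✓; ∠(JR, RA) = 90.00° ✓; |RA| = 18.70 ✗.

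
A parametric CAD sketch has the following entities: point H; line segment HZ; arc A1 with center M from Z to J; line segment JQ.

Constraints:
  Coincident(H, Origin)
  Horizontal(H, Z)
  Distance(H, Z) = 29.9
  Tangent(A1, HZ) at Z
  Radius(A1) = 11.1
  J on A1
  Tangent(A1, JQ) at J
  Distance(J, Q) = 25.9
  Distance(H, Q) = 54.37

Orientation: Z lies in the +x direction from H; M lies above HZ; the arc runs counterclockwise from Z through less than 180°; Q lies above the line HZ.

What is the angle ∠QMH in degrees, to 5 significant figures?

129.56°

Checks: |MJ| = 11.10 ✓; ∠(MJ, JQ) = 90.00° ✓; |JQ| = 25.90 ✓; |HQ| = 54.37 ✓.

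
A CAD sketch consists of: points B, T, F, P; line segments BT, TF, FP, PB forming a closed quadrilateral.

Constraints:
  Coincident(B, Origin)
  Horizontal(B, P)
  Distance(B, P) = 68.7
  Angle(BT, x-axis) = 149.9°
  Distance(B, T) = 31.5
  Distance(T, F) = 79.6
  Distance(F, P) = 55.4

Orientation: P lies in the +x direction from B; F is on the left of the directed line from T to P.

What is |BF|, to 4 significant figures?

66.98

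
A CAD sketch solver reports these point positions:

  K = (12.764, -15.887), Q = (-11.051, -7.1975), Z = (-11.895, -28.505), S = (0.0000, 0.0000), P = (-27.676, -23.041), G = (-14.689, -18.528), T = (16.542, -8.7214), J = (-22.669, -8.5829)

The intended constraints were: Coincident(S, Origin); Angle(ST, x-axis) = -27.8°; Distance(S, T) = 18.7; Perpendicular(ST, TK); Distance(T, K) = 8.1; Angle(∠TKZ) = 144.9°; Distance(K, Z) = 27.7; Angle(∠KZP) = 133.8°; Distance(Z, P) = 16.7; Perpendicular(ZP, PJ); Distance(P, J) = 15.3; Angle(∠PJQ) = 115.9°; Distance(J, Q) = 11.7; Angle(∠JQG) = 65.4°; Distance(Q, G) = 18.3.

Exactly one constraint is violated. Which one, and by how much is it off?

Distance(Q, G) = 18.3 — off by 6.40.

S = (0.00, 0.00) ✓; ST at -27.80° ✓; |ST| = 18.70 ✓; ∠(ST, TK) = 90.00° ✓; |TK| = 8.101 ✓; ∠TKZ = 144.9° ✓; |KZ| = 27.70 ✓; ∠KZP = 133.8° ✓; |ZP| = 16.70 ✓; ∠(ZP, PJ) = 90.00° ✓; |PJ| = 15.30 ✓; ∠PJQ = 115.9° ✓; |JQ| = 11.70 ✓; ∠JQG = 65.40° ✓; |QG| = 11.90 ✗.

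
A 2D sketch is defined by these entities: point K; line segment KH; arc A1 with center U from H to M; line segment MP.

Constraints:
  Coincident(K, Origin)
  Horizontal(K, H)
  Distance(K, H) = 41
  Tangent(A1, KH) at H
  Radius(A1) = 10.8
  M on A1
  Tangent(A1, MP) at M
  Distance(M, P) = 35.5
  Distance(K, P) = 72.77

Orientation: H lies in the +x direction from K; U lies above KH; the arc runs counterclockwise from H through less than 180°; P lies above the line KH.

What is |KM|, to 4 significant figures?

52.36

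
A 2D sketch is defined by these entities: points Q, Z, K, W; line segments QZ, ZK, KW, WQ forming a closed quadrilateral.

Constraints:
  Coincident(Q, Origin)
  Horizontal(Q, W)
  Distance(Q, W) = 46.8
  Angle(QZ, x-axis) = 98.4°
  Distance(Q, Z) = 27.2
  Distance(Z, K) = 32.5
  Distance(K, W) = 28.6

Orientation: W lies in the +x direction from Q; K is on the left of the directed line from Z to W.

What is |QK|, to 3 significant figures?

35.5

Checks: |ZK| = 32.50 ✓; |KW| = 28.60 ✓.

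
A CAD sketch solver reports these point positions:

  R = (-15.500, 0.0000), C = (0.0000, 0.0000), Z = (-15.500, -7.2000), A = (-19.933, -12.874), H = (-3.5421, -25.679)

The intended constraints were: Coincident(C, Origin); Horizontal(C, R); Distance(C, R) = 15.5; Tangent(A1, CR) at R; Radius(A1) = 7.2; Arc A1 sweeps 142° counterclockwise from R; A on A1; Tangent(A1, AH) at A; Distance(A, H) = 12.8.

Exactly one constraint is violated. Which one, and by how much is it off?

Distance(A, H) = 12.8 — off by 8.00.

C = (0.00, 0.00) ✓; C.y = 0.00, R.y = 0.00 ✓; |CR| = 15.50 ✓; ∠(ZR, RC) = 90.00° ✓; |ZR| = 7.200 ✓; bearing(Z→A) − bearing(Z→R) = 142.0° ✓; |ZA| = 7.200 ✓; ∠(ZA, AH) = 90.00° ✓; |AH| = 20.80 ✗.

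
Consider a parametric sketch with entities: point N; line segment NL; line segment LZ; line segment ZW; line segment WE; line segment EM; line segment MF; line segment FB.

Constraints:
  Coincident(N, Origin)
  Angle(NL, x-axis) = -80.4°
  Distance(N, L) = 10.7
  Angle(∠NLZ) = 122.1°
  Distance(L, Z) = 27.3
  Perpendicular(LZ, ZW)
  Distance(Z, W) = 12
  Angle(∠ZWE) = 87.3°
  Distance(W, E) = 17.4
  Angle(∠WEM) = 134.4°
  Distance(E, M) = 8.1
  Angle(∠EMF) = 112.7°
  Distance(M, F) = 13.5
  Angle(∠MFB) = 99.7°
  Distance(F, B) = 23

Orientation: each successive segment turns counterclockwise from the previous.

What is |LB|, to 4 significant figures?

32.49

N is at the origin; NL runs at -80.4° with length 10.7, so L = (1.784, -10.55). ∠NLZ = 122.1° gives LZ at -22.50° from the x-axis; with |LZ| = 27.3, Z = (27.01, -21.00). The perpendicularity gives ZW at right angles to LZ, so ZW runs at 67.50°; with |ZW| = 12.0, W = (31.60, -9.911). ∠ZWE = 87.3° gives WE at 160.2° from the x-axis; with |WE| = 17.4, E = (15.23, -4.017). ∠WEM = 134.4° gives EM at -154.2° from the x-axis; with |EM| = 8.1, M = (7.935, -7.542). ∠EMF = 112.7° gives MF at -86.90° from the x-axis; with |MF| = 13.5, F = (8.665, -21.02). ∠MFB = 99.7° gives FB at -6.600° from the x-axis; with |FB| = 23.0, B = (31.51, -23.67). Then |LB| = |B − L| = 32.49.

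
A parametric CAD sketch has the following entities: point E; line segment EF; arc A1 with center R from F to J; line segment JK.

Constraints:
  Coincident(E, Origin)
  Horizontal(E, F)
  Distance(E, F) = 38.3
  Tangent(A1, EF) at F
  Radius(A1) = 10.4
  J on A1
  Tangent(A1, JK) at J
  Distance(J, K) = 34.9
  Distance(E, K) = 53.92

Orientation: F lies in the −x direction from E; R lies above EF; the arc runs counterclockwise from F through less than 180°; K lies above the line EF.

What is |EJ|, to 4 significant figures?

29.88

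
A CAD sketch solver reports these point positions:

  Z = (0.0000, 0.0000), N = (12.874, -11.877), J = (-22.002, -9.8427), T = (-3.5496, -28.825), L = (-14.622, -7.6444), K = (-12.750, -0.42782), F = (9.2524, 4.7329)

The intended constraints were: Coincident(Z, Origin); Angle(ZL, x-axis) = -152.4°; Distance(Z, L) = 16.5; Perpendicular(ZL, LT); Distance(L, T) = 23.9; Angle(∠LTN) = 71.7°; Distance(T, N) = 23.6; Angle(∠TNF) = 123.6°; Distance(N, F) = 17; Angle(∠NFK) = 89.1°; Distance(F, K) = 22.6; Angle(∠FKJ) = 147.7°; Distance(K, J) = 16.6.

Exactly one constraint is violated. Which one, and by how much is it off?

Distance(K, J) = 16.6 — off by 3.40.

Z = (0.00, 0.00) ✓; ZL at -152.4° ✓; |ZL| = 16.50 ✓; ∠(ZL, LT) = 90.00° ✓; |LT| = 23.90 ✓; ∠LTN = 71.70° ✓; |TN| = 23.60 ✓; ∠TNF = 123.6° ✓; |NF| = 17.00 ✓; ∠NFK = 89.10° ✓; |FK| = 22.60 ✓; ∠FKJ = 147.7° ✓; |KJ| = 13.20 ✗.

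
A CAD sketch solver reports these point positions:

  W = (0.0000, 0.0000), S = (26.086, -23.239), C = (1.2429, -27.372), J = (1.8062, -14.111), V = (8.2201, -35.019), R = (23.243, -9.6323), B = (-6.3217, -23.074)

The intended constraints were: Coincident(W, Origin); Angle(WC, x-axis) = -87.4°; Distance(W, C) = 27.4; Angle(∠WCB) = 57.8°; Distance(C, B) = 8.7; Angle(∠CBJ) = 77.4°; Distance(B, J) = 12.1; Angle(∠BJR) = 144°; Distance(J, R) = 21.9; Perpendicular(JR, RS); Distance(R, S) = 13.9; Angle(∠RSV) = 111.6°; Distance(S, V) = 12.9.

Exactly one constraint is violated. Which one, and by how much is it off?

Distance(S, V) = 12.9 — off by 8.50.

W = (0.00, 0.00) ✓; WC at -87.40° ✓; |WC| = 27.40 ✓; ∠WCB = 57.80° ✓; |CB| = 8.700 ✓; ∠CBJ = 77.40° ✓; |BJ| = 12.10 ✓; ∠BJR = 144.0° ✓; |JR| = 21.90 ✓; ∠(JR, RS) = 90.00° ✓; |RS| = 13.90 ✓; ∠RSV = 111.6° ✓; |SV| = 21.40 ✗.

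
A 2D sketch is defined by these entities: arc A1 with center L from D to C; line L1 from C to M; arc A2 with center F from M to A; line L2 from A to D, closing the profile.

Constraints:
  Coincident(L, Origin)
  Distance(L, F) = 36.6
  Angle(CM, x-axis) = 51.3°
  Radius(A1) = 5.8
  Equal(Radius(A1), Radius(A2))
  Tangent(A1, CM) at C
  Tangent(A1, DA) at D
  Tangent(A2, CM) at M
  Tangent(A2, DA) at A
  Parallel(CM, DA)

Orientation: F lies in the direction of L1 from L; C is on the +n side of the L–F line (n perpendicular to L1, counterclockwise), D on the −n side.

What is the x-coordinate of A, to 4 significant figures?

27.41

Tangency of A1 to both parallel lines with radius 5.8 puts C and D at L ± 5.8·n: C = (-4.526, 3.626), D = (4.526, -3.626). Equal radii place M and A the same way about F: M = F + 5.8·n = (18.36, 32.19), A = F − 5.8·n = (27.41, 24.94). So A.x = 27.41.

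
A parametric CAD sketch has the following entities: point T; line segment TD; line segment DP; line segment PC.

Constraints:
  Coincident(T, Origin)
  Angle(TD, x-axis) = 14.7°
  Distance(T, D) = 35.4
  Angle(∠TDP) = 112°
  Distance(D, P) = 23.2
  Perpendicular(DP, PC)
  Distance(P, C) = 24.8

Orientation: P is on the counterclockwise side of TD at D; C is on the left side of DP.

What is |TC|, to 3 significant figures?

37.3

T is at the origin; TD runs at 14.7° with length 35.4, so D = 35.4·(cos 14.7°, sin 14.7°) = (34.2, 8.98). ∠TDP = 112.0°, so DP runs at 14.7° + (180° − 112.0°) = 82.7° from the x-axis; with |DP| = 23.2, P = D + 23.2·(cos 82.7°, sin 82.7°) = (37.2, 32.0). The perpendicularity gives PC at right angles to DP; with |PC| = 24.8 on the left of DP, C = P + 24.8·(-0.992, 0.127) = (12.6, 35.1). Then |TC| = |C − T| = 37.3.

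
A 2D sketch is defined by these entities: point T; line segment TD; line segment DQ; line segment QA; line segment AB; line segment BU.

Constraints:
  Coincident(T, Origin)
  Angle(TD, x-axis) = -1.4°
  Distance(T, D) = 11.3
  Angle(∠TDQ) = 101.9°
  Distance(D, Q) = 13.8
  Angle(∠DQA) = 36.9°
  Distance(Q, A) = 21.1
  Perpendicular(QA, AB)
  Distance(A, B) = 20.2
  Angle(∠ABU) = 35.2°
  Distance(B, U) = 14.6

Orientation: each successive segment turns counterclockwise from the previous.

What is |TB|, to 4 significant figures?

19.42

∠DQA = 36.9° gives QA at -140.2° from the x-axis; with |QA| = 21.1, A = (-1.739, -0.3525). The perpendicularity gives AB at right angles to QA, so AB runs at -50.20°; with |AB| = 20.2, B = (11.19, -15.87). Then |TB| = |B − T| = 19.42.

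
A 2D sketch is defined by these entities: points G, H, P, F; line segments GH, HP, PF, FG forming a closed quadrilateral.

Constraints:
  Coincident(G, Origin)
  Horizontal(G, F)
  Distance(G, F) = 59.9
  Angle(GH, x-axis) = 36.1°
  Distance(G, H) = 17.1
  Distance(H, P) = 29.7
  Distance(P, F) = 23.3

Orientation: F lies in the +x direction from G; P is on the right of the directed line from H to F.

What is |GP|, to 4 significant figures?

38.54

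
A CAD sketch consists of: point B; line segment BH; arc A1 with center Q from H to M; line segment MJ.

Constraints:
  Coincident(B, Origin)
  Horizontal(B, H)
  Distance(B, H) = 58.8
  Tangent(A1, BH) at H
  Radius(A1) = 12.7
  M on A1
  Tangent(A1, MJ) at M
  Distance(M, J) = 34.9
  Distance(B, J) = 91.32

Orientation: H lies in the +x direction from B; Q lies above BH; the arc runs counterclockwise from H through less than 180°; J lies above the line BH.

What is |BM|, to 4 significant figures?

71.58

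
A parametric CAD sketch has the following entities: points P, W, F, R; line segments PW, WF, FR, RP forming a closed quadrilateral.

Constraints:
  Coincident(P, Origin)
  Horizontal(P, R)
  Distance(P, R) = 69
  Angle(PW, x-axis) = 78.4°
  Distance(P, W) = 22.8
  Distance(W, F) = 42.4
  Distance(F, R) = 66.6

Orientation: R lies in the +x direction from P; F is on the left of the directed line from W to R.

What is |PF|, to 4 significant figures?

63.46

P is at the origin; P and R share the same y with |PR| = 69.0 and R in +x, so R = (69.0, 0). PW runs at 78.4° with |PW| = 22.8, so W = (4.585, 22.33). F is determined by |WF| = 42.4 and |FR| = 66.6 together: it lies at the intersection of circle(W, 42.4) and circle(R, 66.6). With |WR| = 68.18, the foot of the radical line on WR is 14.74 from W and the perpendicular offset is √(42.4² − 14.74²) = 39.75. Taking the left-of-WR solution: F = (31.54, 55.06).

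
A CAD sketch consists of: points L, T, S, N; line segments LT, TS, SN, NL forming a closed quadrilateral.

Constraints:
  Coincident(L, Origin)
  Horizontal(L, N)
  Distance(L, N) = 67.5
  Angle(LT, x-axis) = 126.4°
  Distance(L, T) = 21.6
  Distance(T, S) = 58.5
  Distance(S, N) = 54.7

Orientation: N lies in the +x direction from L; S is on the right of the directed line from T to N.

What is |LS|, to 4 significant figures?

36.90

Checks: |TS| = 58.50 ✓; |SN| = 54.70 ✓.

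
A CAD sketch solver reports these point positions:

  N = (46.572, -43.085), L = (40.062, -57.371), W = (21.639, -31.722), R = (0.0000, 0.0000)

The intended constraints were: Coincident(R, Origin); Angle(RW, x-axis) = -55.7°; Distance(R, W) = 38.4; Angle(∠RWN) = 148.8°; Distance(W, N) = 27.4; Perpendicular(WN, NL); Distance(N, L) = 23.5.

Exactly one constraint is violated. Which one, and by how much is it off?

Distance(N, L) = 23.5 — off by 7.80.

R = (0.00, 0.00) ✓; RW at -55.70° ✓; |RW| = 38.40 ✓; ∠RWN = 148.8° ✓; |WN| = 27.40 ✓; ∠(WN, NL) = 90.00° ✓; |NL| = 15.70 ✗.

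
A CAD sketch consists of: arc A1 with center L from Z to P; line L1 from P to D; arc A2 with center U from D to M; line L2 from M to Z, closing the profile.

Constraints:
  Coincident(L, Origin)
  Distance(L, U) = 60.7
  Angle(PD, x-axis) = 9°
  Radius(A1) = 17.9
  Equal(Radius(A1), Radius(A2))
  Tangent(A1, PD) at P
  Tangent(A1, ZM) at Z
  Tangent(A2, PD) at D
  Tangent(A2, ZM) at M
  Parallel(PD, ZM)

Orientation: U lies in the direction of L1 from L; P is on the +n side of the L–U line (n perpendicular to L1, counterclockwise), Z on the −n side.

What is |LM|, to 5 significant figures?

63.284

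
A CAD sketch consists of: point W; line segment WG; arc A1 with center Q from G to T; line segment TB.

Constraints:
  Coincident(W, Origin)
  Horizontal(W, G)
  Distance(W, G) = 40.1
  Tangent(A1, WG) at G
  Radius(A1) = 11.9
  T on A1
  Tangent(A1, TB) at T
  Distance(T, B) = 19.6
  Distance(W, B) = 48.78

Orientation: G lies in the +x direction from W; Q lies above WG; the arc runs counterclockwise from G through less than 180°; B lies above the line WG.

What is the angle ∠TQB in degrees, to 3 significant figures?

58.7°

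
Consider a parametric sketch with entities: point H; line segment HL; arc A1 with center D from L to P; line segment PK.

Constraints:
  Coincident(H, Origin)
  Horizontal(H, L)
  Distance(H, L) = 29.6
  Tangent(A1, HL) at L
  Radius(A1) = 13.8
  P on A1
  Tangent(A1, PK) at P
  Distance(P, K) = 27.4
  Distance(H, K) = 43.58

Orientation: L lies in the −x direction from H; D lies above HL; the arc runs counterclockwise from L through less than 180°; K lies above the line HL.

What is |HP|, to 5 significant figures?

20.766

Checks: |DP| = 13.80 ✓; ∠(DP, PK) = 90.00° ✓; |PK| = 27.40 ✓; |HK| = 43.58 ✓.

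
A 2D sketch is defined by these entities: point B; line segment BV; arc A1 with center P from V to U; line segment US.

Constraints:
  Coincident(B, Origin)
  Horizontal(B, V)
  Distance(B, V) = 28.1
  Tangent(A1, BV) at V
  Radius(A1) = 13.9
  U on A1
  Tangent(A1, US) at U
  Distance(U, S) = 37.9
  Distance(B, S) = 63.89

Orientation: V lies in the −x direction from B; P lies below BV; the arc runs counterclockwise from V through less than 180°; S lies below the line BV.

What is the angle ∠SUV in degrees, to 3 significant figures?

130°

Checks: |PU| = 13.90 ✓; ∠(PU, US) = 90.00° ✓; |US| = 37.90 ✓; |BS| = 63.89 ✓.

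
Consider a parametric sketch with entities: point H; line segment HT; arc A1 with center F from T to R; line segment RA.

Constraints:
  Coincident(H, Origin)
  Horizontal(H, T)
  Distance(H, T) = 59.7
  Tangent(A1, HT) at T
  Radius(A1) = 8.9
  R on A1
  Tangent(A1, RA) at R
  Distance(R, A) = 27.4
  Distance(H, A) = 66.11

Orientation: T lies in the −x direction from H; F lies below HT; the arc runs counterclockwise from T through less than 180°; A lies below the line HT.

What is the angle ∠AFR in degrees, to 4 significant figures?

72.01°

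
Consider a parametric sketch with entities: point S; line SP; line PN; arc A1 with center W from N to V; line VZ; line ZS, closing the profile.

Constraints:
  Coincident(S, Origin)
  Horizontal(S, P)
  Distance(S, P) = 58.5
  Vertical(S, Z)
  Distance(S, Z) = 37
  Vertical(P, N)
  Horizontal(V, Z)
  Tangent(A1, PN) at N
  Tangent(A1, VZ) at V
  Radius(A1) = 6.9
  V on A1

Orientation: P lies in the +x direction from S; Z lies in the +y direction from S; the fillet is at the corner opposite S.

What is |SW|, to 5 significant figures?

59.738

SZ is vertical with |SZ| = 37.0 and Z on the +y side, so Z = (0.0000, 37.000). The virtual corner opposite S is at (58.500, 37.000). The tangent condition forces WN to be normal to PN and since A1 is tangent to VZ there, WV ⟂ VZ, with radius 6.9, so the center W sits 6.9 in from both sides at W = (51.600, 30.100). Then |SW| = |W − S| = 59.738.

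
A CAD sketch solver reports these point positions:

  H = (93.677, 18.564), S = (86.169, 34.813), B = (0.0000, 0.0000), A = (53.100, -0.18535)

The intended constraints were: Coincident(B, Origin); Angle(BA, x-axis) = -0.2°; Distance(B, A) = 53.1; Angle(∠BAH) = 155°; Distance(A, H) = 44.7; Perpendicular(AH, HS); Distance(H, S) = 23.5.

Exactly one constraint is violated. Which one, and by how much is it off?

Distance(H, S) = 23.5 — off by 5.60.

B = (0.00, 0.00) ✓; BA at -0.2000° ✓; |BA| = 53.10 ✓; ∠BAH = 155.0° ✓; |AH| = 44.70 ✓; ∠(AH, HS) = 90.00° ✓; |HS| = 17.90 ✗.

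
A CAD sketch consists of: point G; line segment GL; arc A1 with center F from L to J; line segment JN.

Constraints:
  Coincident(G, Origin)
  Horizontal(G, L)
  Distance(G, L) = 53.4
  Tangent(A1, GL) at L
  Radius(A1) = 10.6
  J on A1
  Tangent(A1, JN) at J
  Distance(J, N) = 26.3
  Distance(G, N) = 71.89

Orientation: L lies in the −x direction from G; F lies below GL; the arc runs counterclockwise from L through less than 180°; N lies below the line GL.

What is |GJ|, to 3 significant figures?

65.0

G is at the origin; G and L share the same y with |GL| = 53.4 and L on the −x side, so L = (-53.4, 0.00). The tangent condition forces FL to be normal to GL, so F = L + (0, -10.6) = (-53.4, -10.6). Since FJ ⟂ JN (tangency), |FN| = √(10.6² + 26.3²) = 28.4 regardless of where J sits on A1. So N lies on both circle(G, 71.89) and circle(F, 28.4); the below-GL intersection is N = (-61.1, -37.9). J is the foot of the tangent from N: J = (-63.9, -11.7).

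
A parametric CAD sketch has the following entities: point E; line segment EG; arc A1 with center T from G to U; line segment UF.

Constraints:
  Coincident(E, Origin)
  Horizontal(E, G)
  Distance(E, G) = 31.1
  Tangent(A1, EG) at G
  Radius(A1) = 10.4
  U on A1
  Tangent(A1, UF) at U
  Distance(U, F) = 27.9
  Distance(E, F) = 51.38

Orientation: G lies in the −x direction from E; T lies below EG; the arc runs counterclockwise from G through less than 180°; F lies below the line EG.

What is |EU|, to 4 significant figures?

43.19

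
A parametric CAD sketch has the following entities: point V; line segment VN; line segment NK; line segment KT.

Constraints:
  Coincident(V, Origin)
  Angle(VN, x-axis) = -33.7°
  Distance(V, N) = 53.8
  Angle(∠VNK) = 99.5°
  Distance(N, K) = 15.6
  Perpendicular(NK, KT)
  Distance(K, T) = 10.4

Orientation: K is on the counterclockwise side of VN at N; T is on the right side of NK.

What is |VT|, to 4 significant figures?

68.02

V is at the origin; VN runs at -33.7° with length 53.8, so N = 53.8·(cos -33.7°, sin -33.7°) = (44.76, -29.85). ∠VNK = 99.5°, so NK runs at -33.7° + (180° − 99.5°) = 46.80° from the x-axis; with |NK| = 15.6, K = N + 15.6·(cos 46.80°, sin 46.80°) = (55.44, -18.48). NK is perpendicular to KT; with |KT| = 10.4 on the right of NK, T = K + 10.4·(0.7290, -0.6845) = (63.02, -25.60). Then |VT| = |T − V| = 68.02.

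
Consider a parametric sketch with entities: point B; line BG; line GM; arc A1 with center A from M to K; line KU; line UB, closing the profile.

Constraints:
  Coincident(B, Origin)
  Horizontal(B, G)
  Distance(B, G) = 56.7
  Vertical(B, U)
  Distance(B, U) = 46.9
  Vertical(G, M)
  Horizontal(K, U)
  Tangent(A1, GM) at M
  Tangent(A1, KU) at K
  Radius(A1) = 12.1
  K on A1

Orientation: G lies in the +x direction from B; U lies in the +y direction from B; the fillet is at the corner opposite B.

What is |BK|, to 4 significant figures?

64.72

B is at the origin; B and G share the same y with |BG| = 56.7 and G on the +x side, so G = (56.70, 0.000). BU is vertical with |BU| = 46.9 and U on the +y side, so U = (0.000, 46.90). The virtual corner opposite B is at (56.70, 46.90). Tangency of A1 to GM means the radius AM is perpendicular to GM and the tangent condition forces AK to be normal to KU, with radius 12.1, so the center A sits 12.1 in from both sides at A = (44.60, 34.80). That places the tangent points at M = (56.70, 34.80) on GM and K = (44.60, 46.90) on KU. Then |BK| = |K − B| = 64.72.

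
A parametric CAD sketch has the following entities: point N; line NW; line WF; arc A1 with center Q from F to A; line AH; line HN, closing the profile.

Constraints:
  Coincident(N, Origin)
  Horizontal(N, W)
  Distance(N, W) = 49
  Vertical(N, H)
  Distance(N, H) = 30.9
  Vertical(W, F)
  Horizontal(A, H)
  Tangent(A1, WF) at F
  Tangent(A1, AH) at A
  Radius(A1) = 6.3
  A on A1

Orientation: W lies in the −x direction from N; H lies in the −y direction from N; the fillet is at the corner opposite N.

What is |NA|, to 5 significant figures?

52.708

N is at the origin; NW is horizontal with |NW| = 49.0 and W on the −x side, so W = (-49.000, 0.0000). NH is vertical with |NH| = 30.9 and H on the −y side, so H = (0.0000, -30.900). The virtual corner opposite N is at (-49.000, -30.900). Since A1 is tangent to WF there, QF ⟂ WF and A1 meets AH tangentially, so QA is at right angles to AH, with radius 6.3, so the center Q sits 6.3 in from both sides at Q = (-42.700, -24.600). That places the tangent points at F = (-49.000, -24.600) on WF and A = (-42.700, -30.900) on AH. Then |NA| = |A − N| = 52.708.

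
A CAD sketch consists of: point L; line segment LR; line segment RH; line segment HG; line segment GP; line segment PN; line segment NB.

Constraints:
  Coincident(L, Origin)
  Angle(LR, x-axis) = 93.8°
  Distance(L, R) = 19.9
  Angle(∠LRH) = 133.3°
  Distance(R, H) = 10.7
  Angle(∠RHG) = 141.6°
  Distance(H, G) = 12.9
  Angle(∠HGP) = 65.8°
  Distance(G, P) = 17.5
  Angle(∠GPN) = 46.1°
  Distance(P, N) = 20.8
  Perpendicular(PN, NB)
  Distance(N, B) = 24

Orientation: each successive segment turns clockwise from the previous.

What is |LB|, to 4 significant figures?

49.21

L is at the origin; LR runs at 93.8° with length 19.9, so R = (-1.319, 19.86). ∠LRH = 133.3° gives RH at 47.10° from the x-axis; with |RH| = 10.7, H = (5.965, 27.69). ∠RHG = 141.6° gives HG at 8.700° from the x-axis; with |HG| = 12.9, G = (18.72, 29.65). ∠HGP = 65.8° gives GP at -105.5° from the x-axis; with |GP| = 17.5, P = (14.04, 12.78). ∠GPN = 46.1° gives PN at 120.6° from the x-axis; with |PN| = 20.8, N = (3.452, 30.69). PN ⟂ NB, so NB runs at 30.60°; with |NB| = 24.0, B = (24.11, 42.90). Then |LB| = |B − L| = 49.21.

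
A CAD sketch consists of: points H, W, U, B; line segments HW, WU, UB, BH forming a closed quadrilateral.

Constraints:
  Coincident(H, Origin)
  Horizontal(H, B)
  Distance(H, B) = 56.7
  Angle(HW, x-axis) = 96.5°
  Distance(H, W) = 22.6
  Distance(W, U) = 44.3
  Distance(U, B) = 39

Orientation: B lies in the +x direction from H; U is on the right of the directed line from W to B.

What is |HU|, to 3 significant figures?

25.7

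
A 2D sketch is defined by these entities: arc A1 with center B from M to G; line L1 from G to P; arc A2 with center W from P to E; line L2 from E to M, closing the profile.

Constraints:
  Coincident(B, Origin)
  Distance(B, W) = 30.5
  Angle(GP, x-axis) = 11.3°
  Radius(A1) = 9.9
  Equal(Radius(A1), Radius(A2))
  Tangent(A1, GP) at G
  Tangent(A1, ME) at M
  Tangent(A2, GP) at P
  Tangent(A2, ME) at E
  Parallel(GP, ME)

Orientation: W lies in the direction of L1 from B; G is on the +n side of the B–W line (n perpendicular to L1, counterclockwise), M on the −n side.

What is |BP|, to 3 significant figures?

32.1

The slot axis is L1's direction at 11.3°, so u = (cos 11.3°, sin 11.3°) = (0.981, 0.196) and n = (−sin 11.3°, cos 11.3°) = (-0.196, 0.981). B is at the origin and W lies 30.5 along u from B, so W = 30.5·u = (29.9, 5.98). Tangency of A1 to both parallel lines with radius 9.9 puts G and M at B ± 9.9·n: G = (-1.94, 9.71), M = (1.94, -9.71). Equal radii place P and E the same way about W: P = W + 9.9·n = (28.0, 15.7), E = W − 9.9·n = (31.8, -3.73). Then |BP| = |P − B| = 32.1.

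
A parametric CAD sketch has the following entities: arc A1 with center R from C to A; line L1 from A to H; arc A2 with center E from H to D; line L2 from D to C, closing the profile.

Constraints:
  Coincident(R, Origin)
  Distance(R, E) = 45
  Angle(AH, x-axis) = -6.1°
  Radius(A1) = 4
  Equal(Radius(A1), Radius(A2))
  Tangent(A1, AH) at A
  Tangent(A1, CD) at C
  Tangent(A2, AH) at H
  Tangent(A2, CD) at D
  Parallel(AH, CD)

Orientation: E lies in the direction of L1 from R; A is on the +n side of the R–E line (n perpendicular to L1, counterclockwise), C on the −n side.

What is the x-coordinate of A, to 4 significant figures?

0.4251

R is at the origin and E lies 45.0 along u from R, so E = 45.0·u = (44.75, -4.782). Tangency of A1 to both parallel lines with radius 4.0 puts A and C at R ± 4.0·n: A = (0.4251, 3.977), C = (-0.4251, -3.977). So A.x = 0.4251.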